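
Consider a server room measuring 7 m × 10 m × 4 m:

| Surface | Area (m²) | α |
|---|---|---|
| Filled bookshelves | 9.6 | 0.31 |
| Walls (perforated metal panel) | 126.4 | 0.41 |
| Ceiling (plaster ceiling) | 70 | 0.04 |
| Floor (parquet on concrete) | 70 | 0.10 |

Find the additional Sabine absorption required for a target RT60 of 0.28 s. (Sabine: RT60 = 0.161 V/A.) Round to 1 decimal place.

96.4 sabins

Equivalent absorption area: A₁ = 9.6×0.31 + 126.4×0.41 + 70×0.04 + 70×0.10 = 64.600 m².
V = 280 m³. Required absorption A₂ = 0.161 × 280 / 0.28 = 161.000 sabins.
Shortfall: 161.000 − 64.600 = 96.4 sabins.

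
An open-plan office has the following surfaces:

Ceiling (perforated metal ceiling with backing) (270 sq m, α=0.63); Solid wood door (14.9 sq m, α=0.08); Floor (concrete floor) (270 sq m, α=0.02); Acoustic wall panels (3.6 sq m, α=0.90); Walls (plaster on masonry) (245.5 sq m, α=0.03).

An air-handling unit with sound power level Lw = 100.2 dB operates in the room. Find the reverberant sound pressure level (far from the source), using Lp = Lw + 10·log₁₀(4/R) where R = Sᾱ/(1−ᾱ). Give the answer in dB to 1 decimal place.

A = 187.297 sabins; S = 804.0 sq m.
ᾱ = 0.2330, so room constant R = A/(1−ᾱ) = 244.194 sq m.
Lp = Lw + 10 log₁₀(4/R) = 100.2 -17.86 = 82.3 dB.

82.3 dB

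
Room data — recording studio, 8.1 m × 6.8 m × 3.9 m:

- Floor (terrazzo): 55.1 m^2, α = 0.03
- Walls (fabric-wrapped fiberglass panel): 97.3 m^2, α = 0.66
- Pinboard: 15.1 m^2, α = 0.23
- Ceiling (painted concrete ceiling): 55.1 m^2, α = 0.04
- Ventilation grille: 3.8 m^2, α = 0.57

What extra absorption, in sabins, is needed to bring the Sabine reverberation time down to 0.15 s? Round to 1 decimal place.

Total absorption A₁ = 55.1×0.03 + 97.3×0.66 + 15.1×0.23 + 55.1×0.04 + 3.8×0.57
  = 1.653 + 64.218 + 3.473 + 2.204 + 2.166 = 73.714 m^2 sabins.
Target A₂ = 0.161·214.812/0.15 = 230.565 sabins (V = 214.812 m³).
Additional absorption ΔA = 230.565 − 73.714 = 156.9 sabins.

156.9 sabins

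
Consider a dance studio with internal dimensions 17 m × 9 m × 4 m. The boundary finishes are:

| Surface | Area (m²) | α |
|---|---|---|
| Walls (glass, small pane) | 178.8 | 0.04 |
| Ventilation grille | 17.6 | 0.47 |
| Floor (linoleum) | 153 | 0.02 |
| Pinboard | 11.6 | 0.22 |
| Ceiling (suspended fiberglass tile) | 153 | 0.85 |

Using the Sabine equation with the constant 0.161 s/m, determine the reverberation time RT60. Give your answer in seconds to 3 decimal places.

0.652 sec

A = Σ Sᵢαᵢ = 178.8·0.04 + 17.6·0.47 + 153·0.02 + 11.6·0.22 + 153·0.85 = 151.086 sabins.
V = 17·9·4 = 612 m³.
Sabine: RT60 = 0.161 × 612 / 151.086 = 0.652 s.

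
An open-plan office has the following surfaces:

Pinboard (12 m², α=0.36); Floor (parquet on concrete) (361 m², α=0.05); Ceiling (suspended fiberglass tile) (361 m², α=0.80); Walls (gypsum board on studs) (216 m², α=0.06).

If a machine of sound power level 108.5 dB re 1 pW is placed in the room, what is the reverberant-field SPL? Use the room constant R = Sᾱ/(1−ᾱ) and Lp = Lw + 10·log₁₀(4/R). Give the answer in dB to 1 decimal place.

Σ(Sᵢαᵢ) = 12×0.36 + 361×0.05 + 361×0.80 + 216×0.06 = 324.130; total area S = 950.0 m².
ᾱ = 0.3412, so room constant R = A/(1−ᾱ) = 492.001 m².
Lp = Lw + 10 log₁₀(4/R) = 108.5 -20.90 = 87.6 dB.

87.6 dB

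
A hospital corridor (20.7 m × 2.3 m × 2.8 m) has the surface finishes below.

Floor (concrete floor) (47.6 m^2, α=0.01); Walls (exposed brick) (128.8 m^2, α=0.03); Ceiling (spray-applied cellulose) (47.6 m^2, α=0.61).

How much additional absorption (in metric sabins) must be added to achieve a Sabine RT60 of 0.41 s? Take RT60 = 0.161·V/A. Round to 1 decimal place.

Total absorption A₁ = 47.6·0.01 + 128.8·0.03 + 47.6·0.61
  = 0.476 + 3.864 + 29.036 = 33.376 m^2 sabins.
For T = 0.41 s, need A₂ = 0.161·V/T = 0.161·133.308/0.41 = 52.348 sabins.
Additional absorption ΔA = 52.348 − 33.376 = 19.0 sabins.

19.0 sabins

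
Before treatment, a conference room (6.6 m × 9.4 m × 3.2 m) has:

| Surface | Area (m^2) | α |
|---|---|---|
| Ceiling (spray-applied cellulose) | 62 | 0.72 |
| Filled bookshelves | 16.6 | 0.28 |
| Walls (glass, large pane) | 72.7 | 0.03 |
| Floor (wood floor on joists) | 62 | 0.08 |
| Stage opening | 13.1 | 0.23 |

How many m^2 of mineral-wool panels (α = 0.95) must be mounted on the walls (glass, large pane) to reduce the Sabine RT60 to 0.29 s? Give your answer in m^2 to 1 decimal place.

Total absorption A₁ = 62×0.72 + 16.6×0.28 + 72.7×0.03 + 62×0.08 + 13.1×0.23
  = 44.640 + 4.648 + 2.181 + 4.960 + 3.013 = 59.442 m^2 sabins.
Required A₂ = 0.161·198.528/0.29 = 110.217 sabins.
Absorption to add: 110.217 − 59.442 = 50.775 sabins.
Net gain per m^2: Δα = 0.95 − 0.03 = 0.92.
Area = ΔA/Δα = 50.775/0.92 = 55.2 m^2.

55.2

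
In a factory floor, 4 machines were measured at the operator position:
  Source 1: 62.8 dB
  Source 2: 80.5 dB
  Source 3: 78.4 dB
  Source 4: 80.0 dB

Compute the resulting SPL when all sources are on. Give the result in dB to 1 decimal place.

Sum in the linear (power) domain: Σ 10^(Lᵢ/10) = 10^(62.8/10) + 10^(80.5/10) + 10^(78.4/10) + 10^(80.0/10) = 2.833e+08.
Combined level = 10 log₁₀(2.833e+08) = 84.5 dB.

84.5 dB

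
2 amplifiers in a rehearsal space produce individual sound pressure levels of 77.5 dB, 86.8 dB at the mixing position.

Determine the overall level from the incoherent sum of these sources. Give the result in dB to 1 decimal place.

87.3 dB

Sum in the linear (power) domain: Σ 10^(Lᵢ/10) = 10^(77.5/10) + 10^(86.8/10) = 5.349e+08.
Combined level = 10 log₁₀(5.349e+08) = 87.3 dB.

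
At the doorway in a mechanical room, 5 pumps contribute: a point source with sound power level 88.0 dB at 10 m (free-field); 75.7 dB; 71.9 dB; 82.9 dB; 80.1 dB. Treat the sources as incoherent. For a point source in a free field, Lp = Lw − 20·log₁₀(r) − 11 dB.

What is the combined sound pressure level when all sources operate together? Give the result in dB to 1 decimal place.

85.4 dB

Source at 10 m: Lp = 88.0 − 20·log₁₀(10) − 11 = 57.0 dB.
Sum in the linear (power) domain: Σ 10^(Lᵢ/10) = 10^(57.0/10) + 10^(75.7/10) + 10^(71.9/10) + 10^(82.9/10) + 10^(80.1/10) = 3.505e+08.
Back to dB: 10·log₁₀ Σ = 85.4 dB.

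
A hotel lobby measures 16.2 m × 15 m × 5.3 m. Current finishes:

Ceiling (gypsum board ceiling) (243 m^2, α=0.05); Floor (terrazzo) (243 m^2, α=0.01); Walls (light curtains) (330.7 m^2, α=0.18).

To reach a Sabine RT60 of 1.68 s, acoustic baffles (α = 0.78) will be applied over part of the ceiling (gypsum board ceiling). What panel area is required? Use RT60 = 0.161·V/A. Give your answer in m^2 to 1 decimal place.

Summing Sᵢαᵢ: 12.150 + 2.430 + 59.526 → A₁ = 74.106 sabins.
Required A₂ = 0.161·1287.9/1.68 = 123.424 sabins.
ΔA needed = 123.424 − 74.106 = 49.318 sabins.
Each m^2 of panel replacing the ceiling (gypsum board ceiling) adds (0.78 − 0.05) = 0.73 sabins.
Area = ΔA/Δα = 49.318/0.73 = 67.6 m^2.

67.6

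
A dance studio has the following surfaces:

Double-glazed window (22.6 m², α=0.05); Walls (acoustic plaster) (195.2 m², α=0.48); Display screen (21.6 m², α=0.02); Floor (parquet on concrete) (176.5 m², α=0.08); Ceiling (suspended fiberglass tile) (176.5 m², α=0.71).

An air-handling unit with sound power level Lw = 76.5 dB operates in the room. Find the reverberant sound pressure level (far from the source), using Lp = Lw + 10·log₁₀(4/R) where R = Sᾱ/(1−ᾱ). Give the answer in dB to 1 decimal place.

56.6 dB

A = 234.693 sabins; S = 592.4 m².
ᾱ = 234.693/592.4 = 0.3962; R = Sᾱ/(1−ᾱ) = 234.693/(1−0.3962) = 388.693 m².
Lp = 76.5 + 10·log₁₀(4/388.693) = 76.5 + (-19.88) = 56.6 dB.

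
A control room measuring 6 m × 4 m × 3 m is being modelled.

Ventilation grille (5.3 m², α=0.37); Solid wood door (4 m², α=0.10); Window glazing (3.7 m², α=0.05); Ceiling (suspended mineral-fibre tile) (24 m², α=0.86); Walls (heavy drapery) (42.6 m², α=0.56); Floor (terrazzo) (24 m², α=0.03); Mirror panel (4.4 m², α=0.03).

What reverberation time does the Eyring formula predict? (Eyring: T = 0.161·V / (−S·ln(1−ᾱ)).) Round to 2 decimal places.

S = Σ Sᵢ = 108.0 m².
Absorption A = 5.3·0.37 + 4·0.10 + 3.7·0.05 + 24·0.86 + 42.6·0.56 + 24·0.03 + 4.4·0.03 = 47.894 sabins.
Mean coefficient ᾱ = A/S = 0.4435.
Eyring denominator: −S ln(1−ᾱ) = 63.298.
V = 6 × 4 × 3 = 72 m³.
T = 0.161·V/[−S·ln(1−ᾱ)] = 0.161·72/63.298 = 0.18 s.

0.18 s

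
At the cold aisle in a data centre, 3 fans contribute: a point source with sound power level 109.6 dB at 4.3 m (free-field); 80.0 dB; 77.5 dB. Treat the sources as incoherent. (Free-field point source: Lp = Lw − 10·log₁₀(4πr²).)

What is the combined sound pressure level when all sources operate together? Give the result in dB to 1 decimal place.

Source at 4.3 m: Lp = 109.6 − 10·log₁₀(4π·4.3²) = 109.6 − 10·log₁₀(232.352) = 85.9 dB.
Σ 10^(Lᵢ/10) = 5.453e+08.
Back to dB: 10·log₁₀ Σ = 87.4 dB.

87.4 dB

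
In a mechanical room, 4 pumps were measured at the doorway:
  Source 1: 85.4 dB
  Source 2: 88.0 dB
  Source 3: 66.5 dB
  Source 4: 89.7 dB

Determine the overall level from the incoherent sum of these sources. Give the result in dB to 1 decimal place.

92.8 dB

Converting to relative power and adding: 10^(85.4/10) + 10^(88.0/10) + 10^(66.5/10) + 10^(89.7/10) = 1.915e+09.
Back to dB: 10·log₁₀ Σ = 92.8 dB.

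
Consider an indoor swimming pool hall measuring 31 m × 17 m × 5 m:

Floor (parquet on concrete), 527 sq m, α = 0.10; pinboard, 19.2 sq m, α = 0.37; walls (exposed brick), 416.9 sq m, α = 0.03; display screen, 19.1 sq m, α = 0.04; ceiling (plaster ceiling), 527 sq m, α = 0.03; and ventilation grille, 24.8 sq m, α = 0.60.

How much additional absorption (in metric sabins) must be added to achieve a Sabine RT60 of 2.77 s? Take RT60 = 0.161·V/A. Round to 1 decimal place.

Total absorption A₁ = 527×0.10 + 19.2×0.37 + 416.9×0.03 + 19.1×0.04 + 527×0.03 + 24.8×0.60
  = 52.700 + 7.104 + 12.507 + 0.764 + 15.810 + 14.880 = 103.765 sq m sabins.
V = 2635 m³. Required absorption A₂ = 0.161 × 2635 / 2.77 = 153.153 sabins.
Shortfall: 153.153 − 103.765 = 49.4 sabins.

49.4 sabins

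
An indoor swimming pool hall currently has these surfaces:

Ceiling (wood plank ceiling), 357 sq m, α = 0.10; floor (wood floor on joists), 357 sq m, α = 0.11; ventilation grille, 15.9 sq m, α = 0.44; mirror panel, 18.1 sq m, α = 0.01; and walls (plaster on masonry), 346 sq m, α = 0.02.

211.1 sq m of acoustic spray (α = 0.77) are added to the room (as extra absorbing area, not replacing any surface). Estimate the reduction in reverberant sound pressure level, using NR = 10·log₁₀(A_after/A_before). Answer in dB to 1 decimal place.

Summing Sᵢαᵢ: 35.700 + 39.270 + 6.996 + 0.181 + 6.920 → A_before = 89.067 sabins.
Added absorption = 211.1 × 0.77 = 162.547 sabins.
New total A_after = 251.614 sabins.
Reduction = 10 log₁₀(A_after/A_before) = 10 log₁₀(2.8250) = 4.5 dB.

4.5 dB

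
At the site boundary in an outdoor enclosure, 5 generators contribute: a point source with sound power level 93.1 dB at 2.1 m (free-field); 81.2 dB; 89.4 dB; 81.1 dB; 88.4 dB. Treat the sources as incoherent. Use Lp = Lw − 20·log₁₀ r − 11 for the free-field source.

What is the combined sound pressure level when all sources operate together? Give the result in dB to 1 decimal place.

92.7 dB

Source at 2.1 m: Lp = 93.1 − 20·log₁₀(2.1) − 11 = 75.7 dB.
Σ 10^(Lᵢ/10) = 1.861e+09.
Combined level = 10 log₁₀(1.861e+09) = 92.7 dB.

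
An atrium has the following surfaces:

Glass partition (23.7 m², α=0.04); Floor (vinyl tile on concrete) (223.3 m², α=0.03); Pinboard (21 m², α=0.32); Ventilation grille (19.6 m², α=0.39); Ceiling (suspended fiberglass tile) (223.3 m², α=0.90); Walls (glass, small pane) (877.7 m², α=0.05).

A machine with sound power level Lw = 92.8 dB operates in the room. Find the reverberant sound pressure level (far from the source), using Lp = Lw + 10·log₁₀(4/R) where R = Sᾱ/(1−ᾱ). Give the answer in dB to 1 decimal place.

73.6 dB

A = 266.866 sabins; S = 1388.6 m².
ᾱ = 266.866/1388.6 = 0.1922; R = Sᾱ/(1−ᾱ) = 266.866/(1−0.1922) = 330.361 m².
Lp = Lw + 10 log₁₀(4/R) = 92.8 -19.17 = 73.6 dB.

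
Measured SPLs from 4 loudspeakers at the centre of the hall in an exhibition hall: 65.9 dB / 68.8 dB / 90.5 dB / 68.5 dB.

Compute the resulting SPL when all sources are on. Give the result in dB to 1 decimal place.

Σ 10^(Lᵢ/10) = 1.141e+09.
L_total = 10·log₁₀(1.141e+09) = 90.6 dB.

90.6 dB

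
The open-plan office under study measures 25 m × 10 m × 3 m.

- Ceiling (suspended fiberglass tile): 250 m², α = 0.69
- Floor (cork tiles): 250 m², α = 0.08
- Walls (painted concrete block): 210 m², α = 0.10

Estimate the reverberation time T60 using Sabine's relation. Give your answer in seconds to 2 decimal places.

0.57 s

Summing Sᵢαᵢ: 172.500 + 20.000 + 21.000 → A = 213.500 sabins.
Room volume: 750 m³.
Sabine: RT60 = 0.161 × 750 / 213.500 = 0.57 s.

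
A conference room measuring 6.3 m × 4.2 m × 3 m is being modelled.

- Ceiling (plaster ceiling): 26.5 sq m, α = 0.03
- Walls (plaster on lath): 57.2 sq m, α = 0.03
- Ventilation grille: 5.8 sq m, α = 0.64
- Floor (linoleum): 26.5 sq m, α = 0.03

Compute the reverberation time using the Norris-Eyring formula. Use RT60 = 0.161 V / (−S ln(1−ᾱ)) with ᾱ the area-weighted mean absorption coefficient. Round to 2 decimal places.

1.77 seconds

Total surface area S = 26.5 + 57.2 + 5.8 + 26.5 = 116.0 sq m.
Absorption A = 26.5×0.03 + 57.2×0.03 + 5.8×0.64 + 26.5×0.03 = 7.018 sabins.
Mean coefficient ᾱ = A/S = 0.0605.
Eyring denominator: −S ln(1−ᾱ) = 7.239.
V = 6.3 × 4.2 × 3 = 79.38 m³.
T = 0.161·V/[−S·ln(1−ᾱ)] = 0.161·79.38/7.239 = 1.77 s.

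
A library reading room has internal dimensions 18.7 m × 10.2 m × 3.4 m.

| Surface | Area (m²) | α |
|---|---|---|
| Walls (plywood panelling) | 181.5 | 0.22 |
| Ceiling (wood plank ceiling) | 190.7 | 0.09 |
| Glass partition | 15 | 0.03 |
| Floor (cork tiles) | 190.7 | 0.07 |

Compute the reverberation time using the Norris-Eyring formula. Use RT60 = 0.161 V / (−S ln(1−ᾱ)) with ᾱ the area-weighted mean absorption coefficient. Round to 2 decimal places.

S = Σ Sᵢ = 577.9 m².
Absorption A = 181.5·0.22 + 190.7·0.09 + 15·0.03 + 190.7·0.07 = 70.892 sabins.
Mean coefficient ᾱ = A/S = 0.1227.
−S·ln(1−ᾱ) = −577.9 × ln(1 − 0.1227) = 75.651.
V = 18.7 × 10.2 × 3.4 = 648.516 m³.
T = 0.161·V/[−S·ln(1−ᾱ)] = 0.161·648.516/75.651 = 1.38 s.

1.38 s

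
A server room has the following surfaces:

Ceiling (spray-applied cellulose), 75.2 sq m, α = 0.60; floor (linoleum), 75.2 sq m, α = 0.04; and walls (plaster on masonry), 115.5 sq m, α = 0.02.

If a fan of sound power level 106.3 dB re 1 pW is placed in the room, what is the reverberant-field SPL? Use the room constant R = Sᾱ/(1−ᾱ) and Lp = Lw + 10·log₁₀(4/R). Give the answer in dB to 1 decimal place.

94.4 dB

A = 50.438 sabins; S = 265.9 sq m.
ᾱ = 0.1897, so room constant R = A/(1−ᾱ) = 62.246 sq m.
Lp = Lw + 10 log₁₀(4/R) = 106.3 -11.92 = 94.4 dB.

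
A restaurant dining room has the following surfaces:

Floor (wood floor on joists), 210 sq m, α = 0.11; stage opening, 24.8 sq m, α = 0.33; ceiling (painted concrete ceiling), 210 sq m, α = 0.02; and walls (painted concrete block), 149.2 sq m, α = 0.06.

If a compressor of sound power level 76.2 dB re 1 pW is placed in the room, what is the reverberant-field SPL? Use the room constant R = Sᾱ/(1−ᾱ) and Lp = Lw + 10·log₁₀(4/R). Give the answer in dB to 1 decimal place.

65.4 dB

A = 44.436 sabins; S = 594.0 sq m.
ᾱ = 44.436/594.0 = 0.0748; R = Sᾱ/(1−ᾱ) = 44.436/(1−0.0748) = 48.029 sq m.
Lp = Lw + 10 log₁₀(4/R) = 76.2 -10.79 = 65.4 dB.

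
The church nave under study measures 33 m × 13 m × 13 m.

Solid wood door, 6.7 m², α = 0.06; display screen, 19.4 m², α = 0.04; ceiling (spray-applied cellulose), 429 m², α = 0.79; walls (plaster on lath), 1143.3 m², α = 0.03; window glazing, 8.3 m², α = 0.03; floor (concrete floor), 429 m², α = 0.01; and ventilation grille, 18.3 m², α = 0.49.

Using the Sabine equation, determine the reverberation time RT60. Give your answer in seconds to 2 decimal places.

2.31 seconds

Equivalent absorption area: A = 6.7·0.06 + 19.4·0.04 + 429·0.79 + 1143.3·0.03 + 8.3·0.03 + 429·0.01 + 18.3·0.49 = 387.893 m².
Room volume: 5577 m³.
T = 0.161 V/A = 0.161·5577/387.893 = 2.31 s.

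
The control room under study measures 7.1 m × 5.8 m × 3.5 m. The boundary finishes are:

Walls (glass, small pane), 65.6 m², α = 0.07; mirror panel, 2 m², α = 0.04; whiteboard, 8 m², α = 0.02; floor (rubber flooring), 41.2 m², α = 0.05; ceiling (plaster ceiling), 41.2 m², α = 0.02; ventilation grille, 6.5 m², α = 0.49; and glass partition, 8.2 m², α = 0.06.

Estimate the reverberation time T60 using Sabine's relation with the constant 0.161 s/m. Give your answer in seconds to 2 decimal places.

2.04 s

A = Σ Sᵢαᵢ = 65.6*0.07 + 2*0.04 + 8*0.02 + 41.2*0.05 + 41.2*0.02 + 6.5*0.49 + 8.2*0.06 = 11.393 sabins.
Room volume: 144.13 m³.
T = 0.161 V/A = 0.161·144.13/11.393 = 2.04 s.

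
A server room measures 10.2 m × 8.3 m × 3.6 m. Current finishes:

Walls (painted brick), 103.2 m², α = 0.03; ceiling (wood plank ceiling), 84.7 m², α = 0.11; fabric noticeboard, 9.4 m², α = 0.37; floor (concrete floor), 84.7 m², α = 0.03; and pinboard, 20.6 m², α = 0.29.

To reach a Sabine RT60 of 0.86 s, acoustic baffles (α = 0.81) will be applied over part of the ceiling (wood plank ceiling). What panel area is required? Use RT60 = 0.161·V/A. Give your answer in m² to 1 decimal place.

46.6

Total absorption A₁ = 103.2·0.03 + 84.7·0.11 + 9.4·0.37 + 84.7·0.03 + 20.6·0.29
  = 3.096 + 9.317 + 3.478 + 2.541 + 5.974 = 24.406 m² sabins.
Required A₂ = 0.161·304.776/0.86 = 57.057 sabins.
ΔA needed = 57.057 − 24.406 = 32.651 sabins.
Net gain per m²: Δα = 0.81 − 0.11 = 0.70.
Area = ΔA/Δα = 32.651/0.70 = 46.6 m².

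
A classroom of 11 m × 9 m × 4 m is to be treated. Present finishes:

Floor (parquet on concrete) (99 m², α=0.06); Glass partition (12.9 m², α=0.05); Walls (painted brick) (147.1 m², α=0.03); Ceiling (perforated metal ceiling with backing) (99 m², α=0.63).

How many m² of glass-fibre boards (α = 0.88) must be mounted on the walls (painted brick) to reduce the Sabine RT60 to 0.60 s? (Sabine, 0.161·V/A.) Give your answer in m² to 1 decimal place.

Total absorption A₁ = 99×0.06 + 12.9×0.05 + 147.1×0.03 + 99×0.63
  = 5.940 + 0.645 + 4.413 + 62.370 = 73.368 m² sabins.
V = 396 m³. Target absorption A₂ = 0.161 × 396 / 0.60 = 106.260 sabins.
ΔA needed = 106.260 − 73.368 = 32.892 sabins.
Net gain per m²: Δα = 0.88 − 0.03 = 0.85.
Area = ΔA/Δα = 32.892/0.85 = 38.7 m².

38.7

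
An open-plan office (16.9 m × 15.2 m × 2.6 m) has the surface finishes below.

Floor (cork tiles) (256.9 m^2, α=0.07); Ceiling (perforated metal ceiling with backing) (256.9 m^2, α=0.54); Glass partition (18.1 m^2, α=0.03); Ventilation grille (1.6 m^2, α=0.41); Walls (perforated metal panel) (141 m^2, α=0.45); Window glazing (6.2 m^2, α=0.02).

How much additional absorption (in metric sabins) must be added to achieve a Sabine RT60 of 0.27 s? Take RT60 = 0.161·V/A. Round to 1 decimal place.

176.8 sabins

A₁ = Σ Sᵢαᵢ = 256.9*0.07 + 256.9*0.54 + 18.1*0.03 + 1.6*0.41 + 141*0.45 + 6.2*0.02 = 221.482 sabins.
Target A₂ = 0.161·667.888/0.27 = 398.259 sabins (V = 667.888 m³).
Additional absorption ΔA = 398.259 − 221.482 = 176.8 sabins.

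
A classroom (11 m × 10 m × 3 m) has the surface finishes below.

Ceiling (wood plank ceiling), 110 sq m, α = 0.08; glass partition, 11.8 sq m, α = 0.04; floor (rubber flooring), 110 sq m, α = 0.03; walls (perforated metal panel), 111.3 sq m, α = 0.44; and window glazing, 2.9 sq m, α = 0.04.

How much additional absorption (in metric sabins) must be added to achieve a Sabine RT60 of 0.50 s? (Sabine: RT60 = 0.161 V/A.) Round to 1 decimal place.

A₁ = Σ Sᵢαᵢ = 110*0.08 + 11.8*0.04 + 110*0.03 + 111.3*0.44 + 2.9*0.04 = 61.660 sabins.
Target A₂ = 0.161·330/0.50 = 106.260 sabins (V = 330 m³).
ΔA = A₂ − A₁ = 106.260 − 61.660 = 44.6 sabins.

44.6 sabins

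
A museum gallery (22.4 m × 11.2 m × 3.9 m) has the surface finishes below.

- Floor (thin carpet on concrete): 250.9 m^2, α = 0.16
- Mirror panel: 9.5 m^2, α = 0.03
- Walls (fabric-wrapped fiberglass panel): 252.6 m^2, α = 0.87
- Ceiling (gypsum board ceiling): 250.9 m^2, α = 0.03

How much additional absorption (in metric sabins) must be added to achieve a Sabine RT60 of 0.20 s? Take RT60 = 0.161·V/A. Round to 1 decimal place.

Summing Sᵢαᵢ: 40.144 + 0.285 + 219.762 + 7.527 → A₁ = 267.718 sabins.
Target A₂ = 0.161·978.432/0.20 = 787.638 sabins (V = 978.432 m³).
Shortfall: 787.638 − 267.718 = 519.9 sabins.

519.9 sabins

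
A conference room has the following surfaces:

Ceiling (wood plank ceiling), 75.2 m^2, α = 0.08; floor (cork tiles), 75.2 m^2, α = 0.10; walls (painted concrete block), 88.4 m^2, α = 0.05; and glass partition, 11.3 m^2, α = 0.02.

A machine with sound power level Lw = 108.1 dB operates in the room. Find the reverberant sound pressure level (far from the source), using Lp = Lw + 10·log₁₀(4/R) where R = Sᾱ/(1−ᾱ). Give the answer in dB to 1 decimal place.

Σ(Sᵢαᵢ) = 75.2×0.08 + 75.2×0.10 + 88.4×0.05 + 11.3×0.02 = 18.182; total area S = 250.1 m^2.
ᾱ = 18.182/250.1 = 0.0727; R = Sᾱ/(1−ᾱ) = 18.182/(1−0.0727) = 19.607 m^2.
Lp = 108.1 + 10·log₁₀(4/19.607) = 108.1 + (-6.90) = 101.2 dB.

101.2 dB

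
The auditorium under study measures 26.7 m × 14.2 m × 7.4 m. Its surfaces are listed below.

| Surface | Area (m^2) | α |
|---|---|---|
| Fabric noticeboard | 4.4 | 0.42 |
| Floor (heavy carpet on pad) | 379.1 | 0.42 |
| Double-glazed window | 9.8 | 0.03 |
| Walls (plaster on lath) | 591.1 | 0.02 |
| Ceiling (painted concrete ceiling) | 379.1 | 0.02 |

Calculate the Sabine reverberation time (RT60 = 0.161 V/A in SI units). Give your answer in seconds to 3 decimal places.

2.499 seconds

Equivalent absorption area: A = 4.4*0.42 + 379.1*0.42 + 9.8*0.03 + 591.1*0.02 + 379.1*0.02 = 180.768 m^2.
V = 26.7·14.2·7.4 = 2805.636 m³.
Sabine: RT60 = 0.161 × 2805.636 / 180.768 = 2.499 s.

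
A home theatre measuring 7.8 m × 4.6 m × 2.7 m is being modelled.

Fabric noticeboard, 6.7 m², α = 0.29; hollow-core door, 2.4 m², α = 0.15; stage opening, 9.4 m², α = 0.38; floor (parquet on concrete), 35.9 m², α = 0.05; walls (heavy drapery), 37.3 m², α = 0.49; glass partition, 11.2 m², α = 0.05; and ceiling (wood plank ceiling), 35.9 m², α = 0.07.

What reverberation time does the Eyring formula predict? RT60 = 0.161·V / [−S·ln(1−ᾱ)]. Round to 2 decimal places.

Total surface area S = 6.7 + 2.4 + 9.4 + 35.9 + 37.3 + 11.2 + 35.9 = 138.8 m².
Absorption A = 6.7·0.29 + 2.4·0.15 + 9.4·0.38 + 35.9·0.05 + 37.3·0.49 + 11.2·0.05 + 35.9·0.07 = 29.020 sabins.
ᾱ = 29.020 / 138.8 = 0.2091.
−S·ln(1−ᾱ) = −138.8 × ln(1 − 0.2091) = 32.560.
V = 7.8 × 4.6 × 2.7 = 96.876 m³.
T = 0.161·V/[−S·ln(1−ᾱ)] = 0.161·96.876/32.560 = 0.48 s.

0.48 s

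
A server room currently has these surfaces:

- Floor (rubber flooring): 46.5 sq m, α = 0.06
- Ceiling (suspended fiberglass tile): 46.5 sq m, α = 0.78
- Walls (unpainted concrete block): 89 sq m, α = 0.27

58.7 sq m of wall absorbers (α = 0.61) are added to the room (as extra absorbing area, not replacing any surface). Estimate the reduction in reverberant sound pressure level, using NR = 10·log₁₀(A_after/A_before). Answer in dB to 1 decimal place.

2.0 dB

Summing Sᵢαᵢ: 2.790 + 36.270 + 24.030 → A_before = 63.090 sabins.
Added absorption = 58.7 × 0.61 = 35.807 sabins.
New total A_after = 98.897 sabins.
NR = 10·log₁₀(98.897/63.090) = 2.0 dB.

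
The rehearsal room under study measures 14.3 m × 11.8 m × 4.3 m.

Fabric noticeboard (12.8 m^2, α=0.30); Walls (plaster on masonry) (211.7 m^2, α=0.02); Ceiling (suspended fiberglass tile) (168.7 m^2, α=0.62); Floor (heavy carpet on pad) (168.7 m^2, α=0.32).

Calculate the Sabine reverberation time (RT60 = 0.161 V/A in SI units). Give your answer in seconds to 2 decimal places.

A = Σ Sᵢαᵢ = 12.8×0.30 + 211.7×0.02 + 168.7×0.62 + 168.7×0.32 = 166.652 sabins.
V = 14.3·11.8·4.3 = 725.582 m³.
T = 0.161 V/A = 0.161·725.582/166.652 = 0.70 s.

0.70 seconds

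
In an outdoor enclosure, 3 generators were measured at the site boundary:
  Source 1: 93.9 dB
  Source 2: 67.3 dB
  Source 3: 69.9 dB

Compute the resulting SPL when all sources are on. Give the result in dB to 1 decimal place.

93.9 dB

Σ 10^(Lᵢ/10) = 2.47e+09.
Combined level = 10 log₁₀(2.47e+09) = 93.9 dB.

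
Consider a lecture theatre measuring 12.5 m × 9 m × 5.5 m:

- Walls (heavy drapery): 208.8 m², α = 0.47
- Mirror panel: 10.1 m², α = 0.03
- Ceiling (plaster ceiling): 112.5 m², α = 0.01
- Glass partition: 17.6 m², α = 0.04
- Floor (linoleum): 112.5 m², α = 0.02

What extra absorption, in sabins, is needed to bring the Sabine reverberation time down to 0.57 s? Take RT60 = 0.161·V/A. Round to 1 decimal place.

72.3 sabins

Total absorption A₁ = 208.8·0.47 + 10.1·0.03 + 112.5·0.01 + 17.6·0.04 + 112.5·0.02
  = 98.136 + 0.303 + 1.125 + 0.704 + 2.250 = 102.518 m² sabins.
For T = 0.57 s, need A₂ = 0.161·V/T = 0.161·618.75/0.57 = 174.770 sabins.
Shortfall: 174.770 − 102.518 = 72.3 sabins.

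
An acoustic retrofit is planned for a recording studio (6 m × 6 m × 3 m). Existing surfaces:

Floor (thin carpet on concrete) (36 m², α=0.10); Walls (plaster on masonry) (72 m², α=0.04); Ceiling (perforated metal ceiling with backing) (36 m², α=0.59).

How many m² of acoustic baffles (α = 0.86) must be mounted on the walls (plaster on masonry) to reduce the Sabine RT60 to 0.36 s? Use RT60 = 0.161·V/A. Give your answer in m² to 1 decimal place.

Summing Sᵢαᵢ: 3.600 + 2.880 + 21.240 → A₁ = 27.720 sabins.
V = 108 m³. Target absorption A₂ = 0.161 × 108 / 0.36 = 48.300 sabins.
ΔA needed = 48.300 − 27.720 = 20.580 sabins.
Net gain per m²: Δα = 0.86 − 0.04 = 0.82.
Panel area = 20.580 / 0.82 = 25.1 m².

25.1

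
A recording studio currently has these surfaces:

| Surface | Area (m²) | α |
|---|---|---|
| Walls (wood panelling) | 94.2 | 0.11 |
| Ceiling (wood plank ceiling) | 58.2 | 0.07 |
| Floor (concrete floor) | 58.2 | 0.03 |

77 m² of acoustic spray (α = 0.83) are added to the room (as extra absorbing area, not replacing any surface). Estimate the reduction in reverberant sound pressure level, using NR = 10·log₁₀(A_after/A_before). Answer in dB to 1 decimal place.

6.9 dB

Equivalent absorption area: A_before = 94.2×0.11 + 58.2×0.07 + 58.2×0.03 = 16.182 m².
Treatment contributes 77·0.83 = 63.910 sabins.
A_after = 16.182 + 63.910 = 80.092 sabins.
Reduction = 10 log₁₀(A_after/A_before) = 10 log₁₀(4.9495) = 6.9 dB.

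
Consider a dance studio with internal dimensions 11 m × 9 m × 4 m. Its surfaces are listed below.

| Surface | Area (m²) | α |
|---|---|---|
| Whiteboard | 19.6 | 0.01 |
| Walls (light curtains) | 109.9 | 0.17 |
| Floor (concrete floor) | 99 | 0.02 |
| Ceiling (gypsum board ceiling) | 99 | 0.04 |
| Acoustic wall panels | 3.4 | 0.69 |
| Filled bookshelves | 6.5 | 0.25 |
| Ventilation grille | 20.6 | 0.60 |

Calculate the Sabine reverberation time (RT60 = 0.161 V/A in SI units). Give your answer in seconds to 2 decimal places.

1.55 s

Total absorption A = 19.6·0.01 + 109.9·0.17 + 99·0.02 + 99·0.04 + 3.4·0.69 + 6.5·0.25 + 20.6·0.60
  = 0.196 + 18.683 + 1.980 + 3.960 + 2.346 + 1.625 + 12.360 = 41.150 m² sabins.
V = 11·9·4 = 396 m³.
T = 0.161 V/A = 0.161·396/41.150 = 1.55 s.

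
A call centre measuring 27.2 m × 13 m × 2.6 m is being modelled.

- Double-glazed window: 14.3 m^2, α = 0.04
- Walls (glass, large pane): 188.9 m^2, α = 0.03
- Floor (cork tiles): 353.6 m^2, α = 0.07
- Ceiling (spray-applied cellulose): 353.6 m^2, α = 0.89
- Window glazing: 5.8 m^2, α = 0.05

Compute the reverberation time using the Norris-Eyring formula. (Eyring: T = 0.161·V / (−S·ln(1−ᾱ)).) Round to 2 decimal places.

0.34 seconds

S = Σ Sᵢ = 916.2 m^2.
Σ(Sᵢαᵢ) = 14.3·0.04 + 188.9·0.03 + 353.6·0.07 + 353.6·0.89 + 5.8·0.05 = 345.985.
ᾱ = 345.985 / 916.2 = 0.3776.
Eyring denominator: −S ln(1−ᾱ) = 434.437.
V = 27.2 × 13 × 2.6 = 919.36 m³.
T = 0.161·V/[−S·ln(1−ᾱ)] = 0.161·919.36/434.437 = 0.34 s.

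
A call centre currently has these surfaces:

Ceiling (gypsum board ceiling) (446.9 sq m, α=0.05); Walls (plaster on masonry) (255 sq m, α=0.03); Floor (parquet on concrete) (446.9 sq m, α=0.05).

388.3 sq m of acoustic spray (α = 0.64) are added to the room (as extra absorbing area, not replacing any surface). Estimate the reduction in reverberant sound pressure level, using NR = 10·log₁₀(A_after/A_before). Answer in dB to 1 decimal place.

7.6 dB

Total absorption A_before = 446.9·0.05 + 255·0.03 + 446.9·0.05
  = 22.345 + 7.650 + 22.345 = 52.340 sq m sabins.
Treatment contributes 388.3·0.64 = 248.512 sabins.
New total A_after = 300.852 sabins.
Reduction = 10 log₁₀(A_after/A_before) = 10 log₁₀(5.7480) = 7.6 dB.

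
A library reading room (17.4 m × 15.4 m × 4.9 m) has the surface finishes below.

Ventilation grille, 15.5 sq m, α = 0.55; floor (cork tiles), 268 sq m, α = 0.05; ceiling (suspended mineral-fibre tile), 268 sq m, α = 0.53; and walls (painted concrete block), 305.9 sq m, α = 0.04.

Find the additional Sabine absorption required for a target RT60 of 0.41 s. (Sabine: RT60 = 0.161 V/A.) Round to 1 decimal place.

Total absorption A₁ = 15.5×0.55 + 268×0.05 + 268×0.53 + 305.9×0.04
  = 8.525 + 13.400 + 142.040 + 12.236 = 176.201 sq m sabins.
For T = 0.41 s, need A₂ = 0.161·V/T = 0.161·1313.004/0.41 = 515.594 sabins.
Additional absorption ΔA = 515.594 − 176.201 = 339.4 sabins.

339.4 sabins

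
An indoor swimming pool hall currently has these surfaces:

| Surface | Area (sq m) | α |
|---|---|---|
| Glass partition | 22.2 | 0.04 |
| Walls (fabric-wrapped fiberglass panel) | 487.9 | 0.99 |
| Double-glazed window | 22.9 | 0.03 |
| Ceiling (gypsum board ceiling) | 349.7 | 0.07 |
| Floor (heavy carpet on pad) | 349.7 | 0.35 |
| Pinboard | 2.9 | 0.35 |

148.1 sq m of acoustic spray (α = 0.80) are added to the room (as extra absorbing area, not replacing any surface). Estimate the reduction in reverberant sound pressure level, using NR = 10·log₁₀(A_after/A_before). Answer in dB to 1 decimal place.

Total absorption A_before = 22.2*0.04 + 487.9*0.99 + 22.9*0.03 + 349.7*0.07 + 349.7*0.35 + 2.9*0.35
  = 0.888 + 483.021 + 0.687 + 24.479 + 122.395 + 1.015 = 632.485 sq m sabins.
Added absorption = 148.1 × 0.80 = 118.480 sabins.
A_after = 632.485 + 118.480 = 750.965 sabins.
NR = 10·log₁₀(750.965/632.485) = 0.7 dB.

0.7 dB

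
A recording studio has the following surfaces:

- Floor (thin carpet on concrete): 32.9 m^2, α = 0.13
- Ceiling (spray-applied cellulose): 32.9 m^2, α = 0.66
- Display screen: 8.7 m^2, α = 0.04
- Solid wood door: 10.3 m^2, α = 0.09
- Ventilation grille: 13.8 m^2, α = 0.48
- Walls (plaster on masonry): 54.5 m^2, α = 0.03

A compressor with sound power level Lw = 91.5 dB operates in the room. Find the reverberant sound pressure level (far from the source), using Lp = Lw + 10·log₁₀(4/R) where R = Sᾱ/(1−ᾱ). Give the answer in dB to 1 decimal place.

80.9 dB

A = 35.525 sabins; S = 153.1 m^2.
ᾱ = 35.525/153.1 = 0.2320; R = Sᾱ/(1−ᾱ) = 35.525/(1−0.2320) = 46.257 m^2.
Lp = Lw + 10 log₁₀(4/R) = 91.5 -10.63 = 80.9 dB.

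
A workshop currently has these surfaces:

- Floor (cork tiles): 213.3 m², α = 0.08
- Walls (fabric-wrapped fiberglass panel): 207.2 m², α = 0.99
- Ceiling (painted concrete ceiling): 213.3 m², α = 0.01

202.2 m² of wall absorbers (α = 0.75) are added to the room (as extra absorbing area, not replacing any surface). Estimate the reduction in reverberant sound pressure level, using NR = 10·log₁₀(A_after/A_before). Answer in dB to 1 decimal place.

Total absorption A_before = 213.3·0.08 + 207.2·0.99 + 213.3·0.01
  = 17.064 + 205.128 + 2.133 = 224.325 m² sabins.
Added absorption = 202.2 × 0.75 = 151.650 sabins.
New total A_after = 375.975 sabins.
Reduction = 10 log₁₀(A_after/A_before) = 10 log₁₀(1.6760) = 2.2 dB.

2.2 dB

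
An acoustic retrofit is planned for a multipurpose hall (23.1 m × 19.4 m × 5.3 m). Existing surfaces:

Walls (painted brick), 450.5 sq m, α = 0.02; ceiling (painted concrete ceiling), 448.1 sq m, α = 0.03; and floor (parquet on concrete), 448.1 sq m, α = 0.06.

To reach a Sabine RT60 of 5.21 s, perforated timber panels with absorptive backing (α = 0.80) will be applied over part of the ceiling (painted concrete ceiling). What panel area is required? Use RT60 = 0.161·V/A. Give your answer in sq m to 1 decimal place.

31.2

A₁ = Σ Sᵢαᵢ = 450.5*0.02 + 448.1*0.03 + 448.1*0.06 = 49.339 sabins.
V = 2375.142 m³. Target absorption A₂ = 0.161 × 2375.142 / 5.21 = 73.397 sabins.
ΔA needed = 73.397 − 49.339 = 24.058 sabins.
Net gain per sq m: Δα = 0.80 − 0.03 = 0.77.
Panel area = 24.058 / 0.77 = 31.2 sq m.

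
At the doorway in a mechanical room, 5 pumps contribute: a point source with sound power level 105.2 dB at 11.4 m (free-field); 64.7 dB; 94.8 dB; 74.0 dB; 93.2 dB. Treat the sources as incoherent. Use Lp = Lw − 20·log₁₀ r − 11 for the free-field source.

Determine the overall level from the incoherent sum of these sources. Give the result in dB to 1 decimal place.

Source at 11.4 m: Lp = 105.2 − 20·log₁₀(11.4) − 11 = 73.1 dB.
Sum in the linear (power) domain: Σ 10^(Lᵢ/10) = 10^(73.1/10) + 10^(64.7/10) + 10^(94.8/10) + 10^(74.0/10) + 10^(93.2/10) = 5.158e+09.
Back to dB: 10·log₁₀ Σ = 97.1 dB.

97.1 dB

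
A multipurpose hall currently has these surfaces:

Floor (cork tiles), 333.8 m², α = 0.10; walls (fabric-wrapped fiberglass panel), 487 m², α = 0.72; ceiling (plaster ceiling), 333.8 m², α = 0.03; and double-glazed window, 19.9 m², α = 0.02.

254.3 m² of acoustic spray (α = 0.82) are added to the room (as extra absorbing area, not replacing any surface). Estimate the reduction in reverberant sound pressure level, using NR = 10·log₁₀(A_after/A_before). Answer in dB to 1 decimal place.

1.8 dB

Summing Sᵢαᵢ: 33.380 + 350.640 + 10.014 + 0.398 → A_before = 394.432 sabins.
Treatment contributes 254.3·0.82 = 208.526 sabins.
New total A_after = 602.958 sabins.
NR = 10·log₁₀(602.958/394.432) = 1.8 dB.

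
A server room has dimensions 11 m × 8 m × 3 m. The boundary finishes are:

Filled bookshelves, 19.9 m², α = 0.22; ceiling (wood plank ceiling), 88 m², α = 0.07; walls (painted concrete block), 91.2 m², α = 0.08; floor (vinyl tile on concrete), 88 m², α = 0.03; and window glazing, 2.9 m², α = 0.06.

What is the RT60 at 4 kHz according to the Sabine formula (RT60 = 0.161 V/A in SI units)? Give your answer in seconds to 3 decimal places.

A = Σ Sᵢαᵢ = 19.9×0.22 + 88×0.07 + 91.2×0.08 + 88×0.03 + 2.9×0.06 = 20.648 sabins.
Room volume: 264 m³.
Sabine: RT60 = 0.161 × 264 / 20.648 = 2.059 s.

2.059 s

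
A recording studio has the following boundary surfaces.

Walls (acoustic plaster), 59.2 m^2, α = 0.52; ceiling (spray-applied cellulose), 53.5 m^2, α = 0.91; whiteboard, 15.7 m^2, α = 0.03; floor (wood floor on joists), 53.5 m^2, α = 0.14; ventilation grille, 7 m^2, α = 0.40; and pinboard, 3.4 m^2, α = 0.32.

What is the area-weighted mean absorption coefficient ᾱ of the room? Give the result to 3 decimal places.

0.475

S = Σ Sᵢ = 59.2 + 53.5 + 15.7 + 53.5 + 7 + 3.4 = 192.3 m^2.
Weighted sum Σ Sα = 91.318.
ᾱ = 91.318 / 192.3 = 0.475.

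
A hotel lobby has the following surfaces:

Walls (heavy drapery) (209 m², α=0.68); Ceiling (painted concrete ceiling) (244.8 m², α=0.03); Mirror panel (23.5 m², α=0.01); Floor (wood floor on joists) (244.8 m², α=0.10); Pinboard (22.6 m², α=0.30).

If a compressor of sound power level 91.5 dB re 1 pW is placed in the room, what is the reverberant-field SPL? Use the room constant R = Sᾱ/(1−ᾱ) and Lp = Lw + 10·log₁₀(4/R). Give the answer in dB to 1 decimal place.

73.7 dB

Σ(Sᵢαᵢ) = 209·0.68 + 244.8·0.03 + 23.5·0.01 + 244.8·0.10 + 22.6·0.30 = 180.959; total area S = 744.7 m².
ᾱ = 180.959/744.7 = 0.2430; R = Sᾱ/(1−ᾱ) = 180.959/(1−0.2430) = 239.048 m².
Lp = 91.5 + 10·log₁₀(4/239.048) = 91.5 + (-17.76) = 73.7 dB.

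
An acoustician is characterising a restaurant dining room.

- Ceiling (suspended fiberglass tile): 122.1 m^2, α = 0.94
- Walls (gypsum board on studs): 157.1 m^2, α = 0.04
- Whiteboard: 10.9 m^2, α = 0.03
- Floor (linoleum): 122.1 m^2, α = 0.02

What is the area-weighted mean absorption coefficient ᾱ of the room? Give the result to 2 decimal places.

Total surface area S = 412.2 m^2.
A = 122.1·0.94 + 157.1·0.04 + 10.9·0.03 + 122.1·0.02 = 123.827 sabins.
ᾱ = 123.827 / 412.2 = 0.30.

0.30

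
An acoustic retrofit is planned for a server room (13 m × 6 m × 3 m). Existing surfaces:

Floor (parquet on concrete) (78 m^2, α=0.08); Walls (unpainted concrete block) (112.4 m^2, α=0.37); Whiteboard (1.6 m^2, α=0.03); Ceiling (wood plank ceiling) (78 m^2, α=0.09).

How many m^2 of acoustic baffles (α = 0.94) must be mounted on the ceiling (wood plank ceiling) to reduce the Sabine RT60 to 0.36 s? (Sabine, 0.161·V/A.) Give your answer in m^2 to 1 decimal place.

Total absorption A₁ = 78·0.08 + 112.4·0.37 + 1.6·0.03 + 78·0.09
  = 6.240 + 41.588 + 0.048 + 7.020 = 54.896 m^2 sabins.
V = 234 m³. Target absorption A₂ = 0.161 × 234 / 0.36 = 104.650 sabins.
Absorption to add: 104.650 − 54.896 = 49.754 sabins.
Net gain per m^2: Δα = 0.94 − 0.09 = 0.85.
Panel area = 49.754 / 0.85 = 58.5 m^2.

58.5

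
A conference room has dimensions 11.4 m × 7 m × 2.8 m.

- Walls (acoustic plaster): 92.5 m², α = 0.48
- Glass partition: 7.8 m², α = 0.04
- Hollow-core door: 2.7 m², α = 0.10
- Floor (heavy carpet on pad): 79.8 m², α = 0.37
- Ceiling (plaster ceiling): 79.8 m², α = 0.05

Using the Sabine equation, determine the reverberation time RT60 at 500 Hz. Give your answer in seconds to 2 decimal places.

A = Σ Sᵢαᵢ = 92.5·0.48 + 7.8·0.04 + 2.7·0.10 + 79.8·0.37 + 79.8·0.05 = 78.498 sabins.
Room volume: 223.44 m³.
T = 0.161 V/A = 0.161·223.44/78.498 = 0.46 s.

0.46 sec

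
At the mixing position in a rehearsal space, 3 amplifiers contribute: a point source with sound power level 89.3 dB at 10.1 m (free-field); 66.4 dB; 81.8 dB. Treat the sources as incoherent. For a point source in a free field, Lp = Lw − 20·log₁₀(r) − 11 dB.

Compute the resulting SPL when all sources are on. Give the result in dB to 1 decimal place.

Source at 10.1 m: Lp = 89.3 − 20·log₁₀(10.1) − 11 = 58.2 dB.
Converting to relative power and adding: 10^(58.2/10) + 10^(66.4/10) + 10^(81.8/10) = 1.564e+08.
L_total = 10·log₁₀(1.564e+08) = 81.9 dB.

81.9 dB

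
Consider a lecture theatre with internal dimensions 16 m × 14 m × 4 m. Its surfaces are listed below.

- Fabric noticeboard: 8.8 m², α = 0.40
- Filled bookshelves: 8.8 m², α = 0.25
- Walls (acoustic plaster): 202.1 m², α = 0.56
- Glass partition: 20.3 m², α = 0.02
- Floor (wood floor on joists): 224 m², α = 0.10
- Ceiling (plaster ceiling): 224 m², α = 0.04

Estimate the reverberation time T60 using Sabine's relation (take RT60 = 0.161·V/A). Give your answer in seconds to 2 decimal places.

Summing Sᵢαᵢ: 3.520 + 2.200 + 113.176 + 0.406 + 22.400 + 8.960 → A = 150.662 sabins.
V = 16·14·4 = 896 m³.
Sabine: RT60 = 0.161 × 896 / 150.662 = 0.96 s.

0.96 sec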